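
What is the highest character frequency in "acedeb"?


Input: acedeb
Character counts:
  'a': 1
  'b': 1
  'c': 1
  'd': 1
  'e': 2
Maximum frequency: 2

2


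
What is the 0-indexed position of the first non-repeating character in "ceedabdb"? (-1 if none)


Input: ceedabdb
Character frequencies:
  'a': 1
  'b': 2
  'c': 1
  'd': 2
  'e': 2
Scanning left to right for freq == 1:
  Position 0 ('c'): unique! => answer = 0

0


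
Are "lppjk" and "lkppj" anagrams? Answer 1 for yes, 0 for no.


Strings: "lppjk", "lkppj"
Sorted first:  jklpp
Sorted second: jklpp
Sorted forms match => anagrams

1


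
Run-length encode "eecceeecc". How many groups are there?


Input: eecceeecc
Scanning for consecutive runs:
  Group 1: 'e' x 2 (positions 0-1)
  Group 2: 'c' x 2 (positions 2-3)
  Group 3: 'e' x 3 (positions 4-6)
  Group 4: 'c' x 2 (positions 7-8)
Total groups: 4

4


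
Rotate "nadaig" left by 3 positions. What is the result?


Input: "nadaig", rotate left by 3
First 3 characters: "nad"
Remaining characters: "aig"
Concatenate remaining + first: "aig" + "nad" = "aignad"

aignad


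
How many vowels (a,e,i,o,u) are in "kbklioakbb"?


Input: kbklioakbb
Checking each character:
  'k' at position 0: consonant
  'b' at position 1: consonant
  'k' at position 2: consonant
  'l' at position 3: consonant
  'i' at position 4: vowel (running total: 1)
  'o' at position 5: vowel (running total: 2)
  'a' at position 6: vowel (running total: 3)
  'k' at position 7: consonant
  'b' at position 8: consonant
  'b' at position 9: consonant
Total vowels: 3

3


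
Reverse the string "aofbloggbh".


Input: aofbloggbh
Reading characters right to left:
  Position 9: 'h'
  Position 8: 'b'
  Position 7: 'g'
  Position 6: 'g'
  Position 5: 'o'
  Position 4: 'l'
  Position 3: 'b'
  Position 2: 'f'
  Position 1: 'o'
  Position 0: 'a'
Reversed: hbggolbfoa

hbggolbfoa


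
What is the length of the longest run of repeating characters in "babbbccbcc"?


Input: "babbbccbcc"
Scanning for longest run:
  Position 1 ('a'): new char, reset run to 1
  Position 2 ('b'): new char, reset run to 1
  Position 3 ('b'): continues run of 'b', length=2
  Position 4 ('b'): continues run of 'b', length=3
  Position 5 ('c'): new char, reset run to 1
  Position 6 ('c'): continues run of 'c', length=2
  Position 7 ('b'): new char, reset run to 1
  Position 8 ('c'): new char, reset run to 1
  Position 9 ('c'): continues run of 'c', length=2
Longest run: 'b' with length 3

3


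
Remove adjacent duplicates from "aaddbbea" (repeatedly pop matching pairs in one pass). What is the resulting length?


Input: aaddbbea
Stack-based adjacent duplicate removal:
  Read 'a': push. Stack: a
  Read 'a': matches stack top 'a' => pop. Stack: (empty)
  Read 'd': push. Stack: d
  Read 'd': matches stack top 'd' => pop. Stack: (empty)
  Read 'b': push. Stack: b
  Read 'b': matches stack top 'b' => pop. Stack: (empty)
  Read 'e': push. Stack: e
  Read 'a': push. Stack: ea
Final stack: "ea" (length 2)

2


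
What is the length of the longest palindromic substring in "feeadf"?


Input: "feeadf"
Checking substrings for palindromes:
  [1:3] "ee" (len 2) => palindrome
Longest palindromic substring: "ee" with length 2

2


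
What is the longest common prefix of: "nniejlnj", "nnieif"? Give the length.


Words: nniejlnj, nnieif
  Position 0: all 'n' => match
  Position 1: all 'n' => match
  Position 2: all 'i' => match
  Position 3: all 'e' => match
  Position 4: ('j', 'i') => mismatch, stop
LCP = "nnie" (length 4)

4


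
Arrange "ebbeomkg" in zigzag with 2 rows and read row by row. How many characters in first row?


Zigzag "ebbeomkg" into 2 rows:
Placing characters:
  'e' => row 0
  'b' => row 1
  'b' => row 0
  'e' => row 1
  'o' => row 0
  'm' => row 1
  'k' => row 0
  'g' => row 1
Rows:
  Row 0: "ebok"
  Row 1: "bemg"
First row length: 4

4


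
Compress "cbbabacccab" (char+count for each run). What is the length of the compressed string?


Input: cbbabacccab
Runs:
  'c' x 1 => "c1"
  'b' x 2 => "b2"
  'a' x 1 => "a1"
  'b' x 1 => "b1"
  'a' x 1 => "a1"
  'c' x 3 => "c3"
  'a' x 1 => "a1"
  'b' x 1 => "b1"
Compressed: "c1b2a1b1a1c3a1b1"
Compressed length: 16

16


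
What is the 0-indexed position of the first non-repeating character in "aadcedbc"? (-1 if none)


Input: aadcedbc
Character frequencies:
  'a': 2
  'b': 1
  'c': 2
  'd': 2
  'e': 1
Scanning left to right for freq == 1:
  Position 0 ('a'): freq=2, skip
  Position 1 ('a'): freq=2, skip
  Position 2 ('d'): freq=2, skip
  Position 3 ('c'): freq=2, skip
  Position 4 ('e'): unique! => answer = 4

4


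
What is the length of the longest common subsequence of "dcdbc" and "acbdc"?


LCS of "dcdbc" and "acbdc"
DP table:
           a    c    b    d    c
      0    0    0    0    0    0
  d   0    0    0    0    1    1
  c   0    0    1    1    1    2
  d   0    0    1    1    2    2
  b   0    0    1    2    2    2
  c   0    0    1    2    2    3
LCS length = dp[5][5] = 3

3


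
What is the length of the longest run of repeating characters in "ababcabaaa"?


Input: "ababcabaaa"
Scanning for longest run:
  Position 1 ('b'): new char, reset run to 1
  Position 2 ('a'): new char, reset run to 1
  Position 3 ('b'): new char, reset run to 1
  Position 4 ('c'): new char, reset run to 1
  Position 5 ('a'): new char, reset run to 1
  Position 6 ('b'): new char, reset run to 1
  Position 7 ('a'): new char, reset run to 1
  Position 8 ('a'): continues run of 'a', length=2
  Position 9 ('a'): continues run of 'a', length=3
Longest run: 'a' with length 3

3


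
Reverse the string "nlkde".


Input: nlkde
Reading characters right to left:
  Position 4: 'e'
  Position 3: 'd'
  Position 2: 'k'
  Position 1: 'l'
  Position 0: 'n'
Reversed: edkln

edkln


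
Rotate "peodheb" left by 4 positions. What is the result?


Input: "peodheb", rotate left by 4
First 4 characters: "peod"
Remaining characters: "heb"
Concatenate remaining + first: "heb" + "peod" = "hebpeod"

hebpeod


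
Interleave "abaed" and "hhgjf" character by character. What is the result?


Interleaving "abaed" and "hhgjf":
  Position 0: 'a' from first, 'h' from second => "ah"
  Position 1: 'b' from first, 'h' from second => "bh"
  Position 2: 'a' from first, 'g' from second => "ag"
  Position 3: 'e' from first, 'j' from second => "ej"
  Position 4: 'd' from first, 'f' from second => "df"
Result: ahbhagejdf

ahbhagejdf


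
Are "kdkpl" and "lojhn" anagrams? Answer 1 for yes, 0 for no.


Strings: "kdkpl", "lojhn"
Sorted first:  dkklp
Sorted second: hjlno
Differ at position 0: 'd' vs 'h' => not anagrams

0


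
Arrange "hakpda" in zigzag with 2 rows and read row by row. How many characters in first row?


Zigzag "hakpda" into 2 rows:
Placing characters:
  'h' => row 0
  'a' => row 1
  'k' => row 0
  'p' => row 1
  'd' => row 0
  'a' => row 1
Rows:
  Row 0: "hkd"
  Row 1: "apa"
First row length: 3

3


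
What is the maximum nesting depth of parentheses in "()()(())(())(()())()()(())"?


Input: "()()(())(())(()())()()(())"
Tracking depth:
  Position 0 '(': depth becomes 1
  Position 1 ')': depth becomes 0
  Position 2 '(': depth becomes 1
  Position 3 ')': depth becomes 0
  Position 4 '(': depth becomes 1
  Position 5 '(': depth becomes 2
  Position 6 ')': depth becomes 1
  Position 7 ')': depth becomes 0
  Position 8 '(': depth becomes 1
  Position 9 '(': depth becomes 2
  Position 10 ')': depth becomes 1
  Position 11 ')': depth becomes 0
  Position 12 '(': depth becomes 1
  Position 13 '(': depth becomes 2
  Position 14 ')': depth becomes 1
  Position 15 '(': depth becomes 2
  Position 16 ')': depth becomes 1
  Position 17 ')': depth becomes 0
  Position 18 '(': depth becomes 1
  Position 19 ')': depth becomes 0
  Position 20 '(': depth becomes 1
  Position 21 ')': depth becomes 0
  Position 22 '(': depth becomes 1
  Position 23 '(': depth becomes 2
  Position 24 ')': depth becomes 1
  Position 25 ')': depth becomes 0
Maximum depth reached: 2

2


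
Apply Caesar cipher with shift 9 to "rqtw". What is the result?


Caesar cipher: shift "rqtw" by 9
  'r' (pos 17) + 9 = pos 0 = 'a'
  'q' (pos 16) + 9 = pos 25 = 'z'
  't' (pos 19) + 9 = pos 2 = 'c'
  'w' (pos 22) + 9 = pos 5 = 'f'
Result: azcf

azcf


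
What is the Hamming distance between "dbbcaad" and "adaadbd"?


Comparing "dbbcaad" and "adaadbd" position by position:
  Position 0: 'd' vs 'a' => differ
  Position 1: 'b' vs 'd' => differ
  Position 2: 'b' vs 'a' => differ
  Position 3: 'c' vs 'a' => differ
  Position 4: 'a' vs 'd' => differ
  Position 5: 'a' vs 'b' => differ
  Position 6: 'd' vs 'd' => same
Total differences (Hamming distance): 6

6


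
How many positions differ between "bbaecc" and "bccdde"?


Comparing "bbaecc" and "bccdde" position by position:
  Position 0: 'b' vs 'b' => same
  Position 1: 'b' vs 'c' => DIFFER
  Position 2: 'a' vs 'c' => DIFFER
  Position 3: 'e' vs 'd' => DIFFER
  Position 4: 'c' vs 'd' => DIFFER
  Position 5: 'c' vs 'e' => DIFFER
Positions that differ: 5

5


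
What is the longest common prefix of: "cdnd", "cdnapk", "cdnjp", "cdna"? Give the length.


Words: cdnd, cdnapk, cdnjp, cdna
  Position 0: all 'c' => match
  Position 1: all 'd' => match
  Position 2: all 'n' => match
  Position 3: ('d', 'a', 'j', 'a') => mismatch, stop
LCP = "cdn" (length 3)

3


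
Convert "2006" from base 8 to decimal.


Input: "2006" in base 8
Positional expansion:
  Digit '2' (value 2) x 8^3 = 1024
  Digit '0' (value 0) x 8^2 = 0
  Digit '0' (value 0) x 8^1 = 0
  Digit '6' (value 6) x 8^0 = 6
Sum = 1030

1030


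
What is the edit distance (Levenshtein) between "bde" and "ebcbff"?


Computing edit distance: "bde" -> "ebcbff"
DP table:
           e    b    c    b    f    f
      0    1    2    3    4    5    6
  b   1    1    1    2    3    4    5
  d   2    2    2    2    3    4    5
  e   3    2    3    3    3    4    5
Edit distance = dp[3][6] = 5

5


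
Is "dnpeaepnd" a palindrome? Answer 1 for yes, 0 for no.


Input: dnpeaepnd
Reversed: dnpeaepnd
  Compare pos 0 ('d') with pos 8 ('d'): match
  Compare pos 1 ('n') with pos 7 ('n'): match
  Compare pos 2 ('p') with pos 6 ('p'): match
  Compare pos 3 ('e') with pos 5 ('e'): match
Result: palindrome

1


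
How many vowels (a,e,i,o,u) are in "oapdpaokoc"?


Input: oapdpaokoc
Checking each character:
  'o' at position 0: vowel (running total: 1)
  'a' at position 1: vowel (running total: 2)
  'p' at position 2: consonant
  'd' at position 3: consonant
  'p' at position 4: consonant
  'a' at position 5: vowel (running total: 3)
  'o' at position 6: vowel (running total: 4)
  'k' at position 7: consonant
  'o' at position 8: vowel (running total: 5)
  'c' at position 9: consonant
Total vowels: 5

5


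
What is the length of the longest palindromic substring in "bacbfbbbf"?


Input: "bacbfbbbf"
Checking substrings for palindromes:
  [4:9] "fbbbf" (len 5) => palindrome
  [3:6] "bfb" (len 3) => palindrome
  [5:8] "bbb" (len 3) => palindrome
  [5:7] "bb" (len 2) => palindrome
  [6:8] "bb" (len 2) => palindrome
Longest palindromic substring: "fbbbf" with length 5

5


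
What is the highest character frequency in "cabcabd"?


Input: cabcabd
Character counts:
  'a': 2
  'b': 2
  'c': 2
  'd': 1
Maximum frequency: 2

2


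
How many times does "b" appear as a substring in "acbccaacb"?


Searching for "b" in "acbccaacb"
Scanning each position:
  Position 0: "a" => no
  Position 1: "c" => no
  Position 2: "b" => MATCH
  Position 3: "c" => no
  Position 4: "c" => no
  Position 5: "a" => no
  Position 6: "a" => no
  Position 7: "c" => no
  Position 8: "b" => MATCH
Total occurrences: 2

2


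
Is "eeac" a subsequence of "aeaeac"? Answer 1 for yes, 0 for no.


Check if "eeac" is a subsequence of "aeaeac"
Greedy scan:
  Position 0 ('a'): no match needed
  Position 1 ('e'): matches sub[0] = 'e'
  Position 2 ('a'): no match needed
  Position 3 ('e'): matches sub[1] = 'e'
  Position 4 ('a'): matches sub[2] = 'a'
  Position 5 ('c'): matches sub[3] = 'c'
All 4 characters matched => is a subsequence

1


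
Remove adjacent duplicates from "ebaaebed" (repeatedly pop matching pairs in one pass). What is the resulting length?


Input: ebaaebed
Stack-based adjacent duplicate removal:
  Read 'e': push. Stack: e
  Read 'b': push. Stack: eb
  Read 'a': push. Stack: eba
  Read 'a': matches stack top 'a' => pop. Stack: eb
  Read 'e': push. Stack: ebe
  Read 'b': push. Stack: ebeb
  Read 'e': push. Stack: ebebe
  Read 'd': push. Stack: ebebed
Final stack: "ebebed" (length 6)

6


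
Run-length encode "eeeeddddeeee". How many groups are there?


Input: eeeeddddeeee
Scanning for consecutive runs:
  Group 1: 'e' x 4 (positions 0-3)
  Group 2: 'd' x 4 (positions 4-7)
  Group 3: 'e' x 4 (positions 8-11)
Total groups: 3

3


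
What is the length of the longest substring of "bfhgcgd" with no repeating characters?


Input: "bfhgcgd"
Sliding window (track last position of each char):
  Position 0 ('b'): window [0,0] length 1 -- new best
  Position 1 ('f'): window [0,1] length 2 -- new best
  Position 2 ('h'): window [0,2] length 3 -- new best
  Position 3 ('g'): window [0,3] length 4 -- new best
  Position 4 ('c'): window [0,4] length 5 -- new best
  Position 5 ('g'): repeat (last at 3), move window start to 4
  Position 5 ('g'): window [4,5] length 2
  Position 6 ('d'): window [4,6] length 3
Longest substring with no repeats: "bfhgc" with length 5

5


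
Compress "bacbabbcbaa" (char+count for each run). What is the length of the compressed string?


Input: bacbabbcbaa
Runs:
  'b' x 1 => "b1"
  'a' x 1 => "a1"
  'c' x 1 => "c1"
  'b' x 1 => "b1"
  'a' x 1 => "a1"
  'b' x 2 => "b2"
  'c' x 1 => "c1"
  'b' x 1 => "b1"
  'a' x 2 => "a2"
Compressed: "b1a1c1b1a1b2c1b1a2"
Compressed length: 18

18


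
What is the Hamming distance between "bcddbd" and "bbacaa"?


Comparing "bcddbd" and "bbacaa" position by position:
  Position 0: 'b' vs 'b' => same
  Position 1: 'c' vs 'b' => differ
  Position 2: 'd' vs 'a' => differ
  Position 3: 'd' vs 'c' => differ
  Position 4: 'b' vs 'a' => differ
  Position 5: 'd' vs 'a' => differ
Total differences (Hamming distance): 5

5


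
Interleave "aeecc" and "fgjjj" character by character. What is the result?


Interleaving "aeecc" and "fgjjj":
  Position 0: 'a' from first, 'f' from second => "af"
  Position 1: 'e' from first, 'g' from second => "eg"
  Position 2: 'e' from first, 'j' from second => "ej"
  Position 3: 'c' from first, 'j' from second => "cj"
  Position 4: 'c' from first, 'j' from second => "cj"
Result: afegejcjcj

afegejcjcj


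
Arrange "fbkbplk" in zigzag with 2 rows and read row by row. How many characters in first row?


Zigzag "fbkbplk" into 2 rows:
Placing characters:
  'f' => row 0
  'b' => row 1
  'k' => row 0
  'b' => row 1
  'p' => row 0
  'l' => row 1
  'k' => row 0
Rows:
  Row 0: "fkpk"
  Row 1: "bbl"
First row length: 4

4


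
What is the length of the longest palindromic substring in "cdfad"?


Input: "cdfad"
Checking substrings for palindromes:
  No multi-char palindromic substrings found
Longest palindromic substring: "c" with length 1

1


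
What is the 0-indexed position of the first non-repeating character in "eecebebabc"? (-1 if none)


Input: eecebebabc
Character frequencies:
  'a': 1
  'b': 3
  'c': 2
  'e': 4
Scanning left to right for freq == 1:
  Position 0 ('e'): freq=4, skip
  Position 1 ('e'): freq=4, skip
  Position 2 ('c'): freq=2, skip
  Position 3 ('e'): freq=4, skip
  Position 4 ('b'): freq=3, skip
  Position 5 ('e'): freq=4, skip
  Position 6 ('b'): freq=3, skip
  Position 7 ('a'): unique! => answer = 7

7


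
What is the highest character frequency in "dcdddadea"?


Input: dcdddadea
Character counts:
  'a': 2
  'c': 1
  'd': 5
  'e': 1
Maximum frequency: 5

5


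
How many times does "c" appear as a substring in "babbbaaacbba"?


Searching for "c" in "babbbaaacbba"
Scanning each position:
  Position 0: "b" => no
  Position 1: "a" => no
  Position 2: "b" => no
  Position 3: "b" => no
  Position 4: "b" => no
  Position 5: "a" => no
  Position 6: "a" => no
  Position 7: "a" => no
  Position 8: "c" => MATCH
  Position 9: "b" => no
  Position 10: "b" => no
  Position 11: "a" => no
Total occurrences: 1

1


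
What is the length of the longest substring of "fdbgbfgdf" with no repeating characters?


Input: "fdbgbfgdf"
Sliding window (track last position of each char):
  Position 0 ('f'): window [0,0] length 1 -- new best
  Position 1 ('d'): window [0,1] length 2 -- new best
  Position 2 ('b'): window [0,2] length 3 -- new best
  Position 3 ('g'): window [0,3] length 4 -- new best
  Position 4 ('b'): repeat (last at 2), move window start to 3
  Position 4 ('b'): window [3,4] length 2
  Position 5 ('f'): window [3,5] length 3
  Position 6 ('g'): repeat (last at 3), move window start to 4
  Position 6 ('g'): window [4,6] length 3
  Position 7 ('d'): window [4,7] length 4
  Position 8 ('f'): repeat (last at 5), move window start to 6
  Position 8 ('f'): window [6,8] length 3
Longest substring with no repeats: "fdbg" with length 4

4


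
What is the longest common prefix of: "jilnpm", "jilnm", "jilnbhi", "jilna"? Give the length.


Words: jilnpm, jilnm, jilnbhi, jilna
  Position 0: all 'j' => match
  Position 1: all 'i' => match
  Position 2: all 'l' => match
  Position 3: all 'n' => match
  Position 4: ('p', 'm', 'b', 'a') => mismatch, stop
LCP = "jiln" (length 4)

4


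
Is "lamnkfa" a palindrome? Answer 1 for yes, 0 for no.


Input: lamnkfa
Reversed: afknmal
  Compare pos 0 ('l') with pos 6 ('a'): MISMATCH
  Compare pos 1 ('a') with pos 5 ('f'): MISMATCH
  Compare pos 2 ('m') with pos 4 ('k'): MISMATCH
Result: not a palindrome

0


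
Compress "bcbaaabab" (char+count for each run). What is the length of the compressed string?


Input: bcbaaabab
Runs:
  'b' x 1 => "b1"
  'c' x 1 => "c1"
  'b' x 1 => "b1"
  'a' x 3 => "a3"
  'b' x 1 => "b1"
  'a' x 1 => "a1"
  'b' x 1 => "b1"
Compressed: "b1c1b1a3b1a1b1"
Compressed length: 14

14


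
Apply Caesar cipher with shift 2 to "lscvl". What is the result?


Caesar cipher: shift "lscvl" by 2
  'l' (pos 11) + 2 = pos 13 = 'n'
  's' (pos 18) + 2 = pos 20 = 'u'
  'c' (pos 2) + 2 = pos 4 = 'e'
  'v' (pos 21) + 2 = pos 23 = 'x'
  'l' (pos 11) + 2 = pos 13 = 'n'
Result: nuexn

nuexn


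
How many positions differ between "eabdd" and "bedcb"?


Comparing "eabdd" and "bedcb" position by position:
  Position 0: 'e' vs 'b' => DIFFER
  Position 1: 'a' vs 'e' => DIFFER
  Position 2: 'b' vs 'd' => DIFFER
  Position 3: 'd' vs 'c' => DIFFER
  Position 4: 'd' vs 'b' => DIFFER
Positions that differ: 5

5


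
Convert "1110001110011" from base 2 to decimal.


Input: "1110001110011" in base 2
Positional expansion:
  Digit '1' (value 1) x 2^12 = 4096
  Digit '1' (value 1) x 2^11 = 2048
  Digit '1' (value 1) x 2^10 = 1024
  Digit '0' (value 0) x 2^9 = 0
  Digit '0' (value 0) x 2^8 = 0
  Digit '0' (value 0) x 2^7 = 0
  Digit '1' (value 1) x 2^6 = 64
  Digit '1' (value 1) x 2^5 = 32
  Digit '1' (value 1) x 2^4 = 16
  Digit '0' (value 0) x 2^3 = 0
  Digit '0' (value 0) x 2^2 = 0
  Digit '1' (value 1) x 2^1 = 2
  Digit '1' (value 1) x 2^0 = 1
Sum = 7283

7283


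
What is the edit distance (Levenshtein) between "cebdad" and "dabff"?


Computing edit distance: "cebdad" -> "dabff"
DP table:
           d    a    b    f    f
      0    1    2    3    4    5
  c   1    1    2    3    4    5
  e   2    2    2    3    4    5
  b   3    3    3    2    3    4
  d   4    3    4    3    3    4
  a   5    4    3    4    4    4
  d   6    5    4    4    5    5
Edit distance = dp[6][5] = 5

5


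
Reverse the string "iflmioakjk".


Input: iflmioakjk
Reading characters right to left:
  Position 9: 'k'
  Position 8: 'j'
  Position 7: 'k'
  Position 6: 'a'
  Position 5: 'o'
  Position 4: 'i'
  Position 3: 'm'
  Position 2: 'l'
  Position 1: 'f'
  Position 0: 'i'
Reversed: kjkaoimlfi

kjkaoimlfi


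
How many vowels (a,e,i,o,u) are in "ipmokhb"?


Input: ipmokhb
Checking each character:
  'i' at position 0: vowel (running total: 1)
  'p' at position 1: consonant
  'm' at position 2: consonant
  'o' at position 3: vowel (running total: 2)
  'k' at position 4: consonant
  'h' at position 5: consonant
  'b' at position 6: consonant
Total vowels: 2

2


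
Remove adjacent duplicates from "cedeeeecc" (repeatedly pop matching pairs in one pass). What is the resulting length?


Input: cedeeeecc
Stack-based adjacent duplicate removal:
  Read 'c': push. Stack: c
  Read 'e': push. Stack: ce
  Read 'd': push. Stack: ced
  Read 'e': push. Stack: cede
  Read 'e': matches stack top 'e' => pop. Stack: ced
  Read 'e': push. Stack: cede
  Read 'e': matches stack top 'e' => pop. Stack: ced
  Read 'c': push. Stack: cedc
  Read 'c': matches stack top 'c' => pop. Stack: ced
Final stack: "ced" (length 3)

3


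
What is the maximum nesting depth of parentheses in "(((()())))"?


Input: "(((()())))"
Tracking depth:
  Position 0 '(': depth becomes 1
  Position 1 '(': depth becomes 2
  Position 2 '(': depth becomes 3
  Position 3 '(': depth becomes 4
  Position 4 ')': depth becomes 3
  Position 5 '(': depth becomes 4
  Position 6 ')': depth becomes 3
  Position 7 ')': depth becomes 2
  Position 8 ')': depth becomes 1
  Position 9 ')': depth becomes 0
Maximum depth reached: 4

4


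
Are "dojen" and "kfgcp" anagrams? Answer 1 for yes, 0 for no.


Strings: "dojen", "kfgcp"
Sorted first:  dejno
Sorted second: cfgkp
Differ at position 0: 'd' vs 'c' => not anagrams

0


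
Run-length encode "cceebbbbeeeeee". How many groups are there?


Input: cceebbbbeeeeee
Scanning for consecutive runs:
  Group 1: 'c' x 2 (positions 0-1)
  Group 2: 'e' x 2 (positions 2-3)
  Group 3: 'b' x 4 (positions 4-7)
  Group 4: 'e' x 6 (positions 8-13)
Total groups: 4

4


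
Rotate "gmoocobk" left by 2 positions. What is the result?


Input: "gmoocobk", rotate left by 2
First 2 characters: "gm"
Remaining characters: "oocobk"
Concatenate remaining + first: "oocobk" + "gm" = "oocobkgm"

oocobkgm


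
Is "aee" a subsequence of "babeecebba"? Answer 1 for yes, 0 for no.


Check if "aee" is a subsequence of "babeecebba"
Greedy scan:
  Position 0 ('b'): no match needed
  Position 1 ('a'): matches sub[0] = 'a'
  Position 2 ('b'): no match needed
  Position 3 ('e'): matches sub[1] = 'e'
  Position 4 ('e'): matches sub[2] = 'e'
  Position 5 ('c'): no match needed
  Position 6 ('e'): no match needed
  Position 7 ('b'): no match needed
  Position 8 ('b'): no match needed
  Position 9 ('a'): no match needed
All 3 characters matched => is a subsequence

1


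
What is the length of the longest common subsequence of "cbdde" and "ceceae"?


LCS of "cbdde" and "ceceae"
DP table:
           c    e    c    e    a    e
      0    0    0    0    0    0    0
  c   0    1    1    1    1    1    1
  b   0    1    1    1    1    1    1
  d   0    1    1    1    1    1    1
  d   0    1    1    1    1    1    1
  e   0    1    2    2    2    2    2
LCS length = dp[5][6] = 2

2


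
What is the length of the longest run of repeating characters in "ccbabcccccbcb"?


Input: "ccbabcccccbcb"
Scanning for longest run:
  Position 1 ('c'): continues run of 'c', length=2
  Position 2 ('b'): new char, reset run to 1
  Position 3 ('a'): new char, reset run to 1
  Position 4 ('b'): new char, reset run to 1
  Position 5 ('c'): new char, reset run to 1
  Position 6 ('c'): continues run of 'c', length=2
  Position 7 ('c'): continues run of 'c', length=3
  Position 8 ('c'): continues run of 'c', length=4
  Position 9 ('c'): continues run of 'c', length=5
  Position 10 ('b'): new char, reset run to 1
  Position 11 ('c'): new char, reset run to 1
  Position 12 ('b'): new char, reset run to 1
Longest run: 'c' with length 5

5


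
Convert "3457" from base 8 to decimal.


Input: "3457" in base 8
Positional expansion:
  Digit '3' (value 3) x 8^3 = 1536
  Digit '4' (value 4) x 8^2 = 256
  Digit '5' (value 5) x 8^1 = 40
  Digit '7' (value 7) x 8^0 = 7
Sum = 1839

1839


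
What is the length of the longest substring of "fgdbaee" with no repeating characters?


Input: "fgdbaee"
Sliding window (track last position of each char):
  Position 0 ('f'): window [0,0] length 1 -- new best
  Position 1 ('g'): window [0,1] length 2 -- new best
  Position 2 ('d'): window [0,2] length 3 -- new best
  Position 3 ('b'): window [0,3] length 4 -- new best
  Position 4 ('a'): window [0,4] length 5 -- new best
  Position 5 ('e'): window [0,5] length 6 -- new best
  Position 6 ('e'): repeat (last at 5), move window start to 6
  Position 6 ('e'): window [6,6] length 1
Longest substring with no repeats: "fgdbae" with length 6

6


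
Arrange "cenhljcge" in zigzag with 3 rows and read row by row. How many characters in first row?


Zigzag "cenhljcge" into 3 rows:
Placing characters:
  'c' => row 0
  'e' => row 1
  'n' => row 2
  'h' => row 1
  'l' => row 0
  'j' => row 1
  'c' => row 2
  'g' => row 1
  'e' => row 0
Rows:
  Row 0: "cle"
  Row 1: "ehjg"
  Row 2: "nc"
First row length: 3

3


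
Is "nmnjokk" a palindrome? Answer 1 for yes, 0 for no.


Input: nmnjokk
Reversed: kkojnmn
  Compare pos 0 ('n') with pos 6 ('k'): MISMATCH
  Compare pos 1 ('m') with pos 5 ('k'): MISMATCH
  Compare pos 2 ('n') with pos 4 ('o'): MISMATCH
Result: not a palindrome

0


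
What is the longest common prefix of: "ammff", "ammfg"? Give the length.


Words: ammff, ammfg
  Position 0: all 'a' => match
  Position 1: all 'm' => match
  Position 2: all 'm' => match
  Position 3: all 'f' => match
  Position 4: ('f', 'g') => mismatch, stop
LCP = "ammf" (length 4)

4


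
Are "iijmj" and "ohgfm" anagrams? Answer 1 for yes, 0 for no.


Strings: "iijmj", "ohgfm"
Sorted first:  iijjm
Sorted second: fghmo
Differ at position 0: 'i' vs 'f' => not anagrams

0


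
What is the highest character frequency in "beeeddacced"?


Input: beeeddacced
Character counts:
  'a': 1
  'b': 1
  'c': 2
  'd': 3
  'e': 4
Maximum frequency: 4

4


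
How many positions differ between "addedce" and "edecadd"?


Comparing "addedce" and "edecadd" position by position:
  Position 0: 'a' vs 'e' => DIFFER
  Position 1: 'd' vs 'd' => same
  Position 2: 'd' vs 'e' => DIFFER
  Position 3: 'e' vs 'c' => DIFFER
  Position 4: 'd' vs 'a' => DIFFER
  Position 5: 'c' vs 'd' => DIFFER
  Position 6: 'e' vs 'd' => DIFFER
Positions that differ: 6

6


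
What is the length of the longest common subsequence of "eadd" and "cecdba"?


LCS of "eadd" and "cecdba"
DP table:
           c    e    c    d    b    a
      0    0    0    0    0    0    0
  e   0    0    1    1    1    1    1
  a   0    0    1    1    1    1    2
  d   0    0    1    1    2    2    2
  d   0    0    1    1    2    2    2
LCS length = dp[4][6] = 2

2


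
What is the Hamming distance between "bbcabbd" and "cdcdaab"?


Comparing "bbcabbd" and "cdcdaab" position by position:
  Position 0: 'b' vs 'c' => differ
  Position 1: 'b' vs 'd' => differ
  Position 2: 'c' vs 'c' => same
  Position 3: 'a' vs 'd' => differ
  Position 4: 'b' vs 'a' => differ
  Position 5: 'b' vs 'a' => differ
  Position 6: 'd' vs 'b' => differ
Total differences (Hamming distance): 6

6


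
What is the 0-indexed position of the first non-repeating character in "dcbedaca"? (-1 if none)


Input: dcbedaca
Character frequencies:
  'a': 2
  'b': 1
  'c': 2
  'd': 2
  'e': 1
Scanning left to right for freq == 1:
  Position 0 ('d'): freq=2, skip
  Position 1 ('c'): freq=2, skip
  Position 2 ('b'): unique! => answer = 2

2


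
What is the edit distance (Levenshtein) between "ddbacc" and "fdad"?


Computing edit distance: "ddbacc" -> "fdad"
DP table:
           f    d    a    d
      0    1    2    3    4
  d   1    1    1    2    3
  d   2    2    1    2    2
  b   3    3    2    2    3
  a   4    4    3    2    3
  c   5    5    4    3    3
  c   6    6    5    4    4
Edit distance = dp[6][4] = 4

4


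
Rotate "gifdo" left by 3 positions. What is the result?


Input: "gifdo", rotate left by 3
First 3 characters: "gif"
Remaining characters: "do"
Concatenate remaining + first: "do" + "gif" = "dogif"

dogif


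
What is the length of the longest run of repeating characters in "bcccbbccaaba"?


Input: "bcccbbccaaba"
Scanning for longest run:
  Position 1 ('c'): new char, reset run to 1
  Position 2 ('c'): continues run of 'c', length=2
  Position 3 ('c'): continues run of 'c', length=3
  Position 4 ('b'): new char, reset run to 1
  Position 5 ('b'): continues run of 'b', length=2
  Position 6 ('c'): new char, reset run to 1
  Position 7 ('c'): continues run of 'c', length=2
  Position 8 ('a'): new char, reset run to 1
  Position 9 ('a'): continues run of 'a', length=2
  Position 10 ('b'): new char, reset run to 1
  Position 11 ('a'): new char, reset run to 1
Longest run: 'c' with length 3

3


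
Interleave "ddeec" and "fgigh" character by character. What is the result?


Interleaving "ddeec" and "fgigh":
  Position 0: 'd' from first, 'f' from second => "df"
  Position 1: 'd' from first, 'g' from second => "dg"
  Position 2: 'e' from first, 'i' from second => "ei"
  Position 3: 'e' from first, 'g' from second => "eg"
  Position 4: 'c' from first, 'h' from second => "ch"
Result: dfdgeiegch

dfdgeiegch


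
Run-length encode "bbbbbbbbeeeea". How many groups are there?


Input: bbbbbbbbeeeea
Scanning for consecutive runs:
  Group 1: 'b' x 8 (positions 0-7)
  Group 2: 'e' x 4 (positions 8-11)
  Group 3: 'a' x 1 (positions 12-12)
Total groups: 3

3


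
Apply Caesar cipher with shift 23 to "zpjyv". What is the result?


Caesar cipher: shift "zpjyv" by 23
  'z' (pos 25) + 23 = pos 22 = 'w'
  'p' (pos 15) + 23 = pos 12 = 'm'
  'j' (pos 9) + 23 = pos 6 = 'g'
  'y' (pos 24) + 23 = pos 21 = 'v'
  'v' (pos 21) + 23 = pos 18 = 's'
Result: wmgvs

wmgvs


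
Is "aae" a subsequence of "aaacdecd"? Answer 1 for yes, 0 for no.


Check if "aae" is a subsequence of "aaacdecd"
Greedy scan:
  Position 0 ('a'): matches sub[0] = 'a'
  Position 1 ('a'): matches sub[1] = 'a'
  Position 2 ('a'): no match needed
  Position 3 ('c'): no match needed
  Position 4 ('d'): no match needed
  Position 5 ('e'): matches sub[2] = 'e'
  Position 6 ('c'): no match needed
  Position 7 ('d'): no match needed
All 3 characters matched => is a subsequence

1


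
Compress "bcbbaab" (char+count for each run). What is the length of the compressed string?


Input: bcbbaab
Runs:
  'b' x 1 => "b1"
  'c' x 1 => "c1"
  'b' x 2 => "b2"
  'a' x 2 => "a2"
  'b' x 1 => "b1"
Compressed: "b1c1b2a2b1"
Compressed length: 10

10


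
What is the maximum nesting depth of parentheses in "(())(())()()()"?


Input: "(())(())()()()"
Tracking depth:
  Position 0 '(': depth becomes 1
  Position 1 '(': depth becomes 2
  Position 2 ')': depth becomes 1
  Position 3 ')': depth becomes 0
  Position 4 '(': depth becomes 1
  Position 5 '(': depth becomes 2
  Position 6 ')': depth becomes 1
  Position 7 ')': depth becomes 0
  Position 8 '(': depth becomes 1
  Position 9 ')': depth becomes 0
  Position 10 '(': depth becomes 1
  Position 11 ')': depth becomes 0
  Position 12 '(': depth becomes 1
  Position 13 ')': depth becomes 0
Maximum depth reached: 2

2


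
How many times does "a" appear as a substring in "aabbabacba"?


Searching for "a" in "aabbabacba"
Scanning each position:
  Position 0: "a" => MATCH
  Position 1: "a" => MATCH
  Position 2: "b" => no
  Position 3: "b" => no
  Position 4: "a" => MATCH
  Position 5: "b" => no
  Position 6: "a" => MATCH
  Position 7: "c" => no
  Position 8: "b" => no
  Position 9: "a" => MATCH
Total occurrences: 5

5


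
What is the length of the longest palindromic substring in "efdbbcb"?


Input: "efdbbcb"
Checking substrings for palindromes:
  [4:7] "bcb" (len 3) => palindrome
  [3:5] "bb" (len 2) => palindrome
Longest palindromic substring: "bcb" with length 3

3


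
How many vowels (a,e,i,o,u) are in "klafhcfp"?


Input: klafhcfp
Checking each character:
  'k' at position 0: consonant
  'l' at position 1: consonant
  'a' at position 2: vowel (running total: 1)
  'f' at position 3: consonant
  'h' at position 4: consonant
  'c' at position 5: consonant
  'f' at position 6: consonant
  'p' at position 7: consonant
Total vowels: 1

1


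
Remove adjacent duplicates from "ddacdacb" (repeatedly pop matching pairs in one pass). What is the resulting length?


Input: ddacdacb
Stack-based adjacent duplicate removal:
  Read 'd': push. Stack: d
  Read 'd': matches stack top 'd' => pop. Stack: (empty)
  Read 'a': push. Stack: a
  Read 'c': push. Stack: ac
  Read 'd': push. Stack: acd
  Read 'a': push. Stack: acda
  Read 'c': push. Stack: acdac
  Read 'b': push. Stack: acdacb
Final stack: "acdacb" (length 6)

6


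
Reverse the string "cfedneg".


Input: cfedneg
Reading characters right to left:
  Position 6: 'g'
  Position 5: 'e'
  Position 4: 'n'
  Position 3: 'd'
  Position 2: 'e'
  Position 1: 'f'
  Position 0: 'c'
Reversed: gendefc

gendefc


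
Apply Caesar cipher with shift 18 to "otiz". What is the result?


Caesar cipher: shift "otiz" by 18
  'o' (pos 14) + 18 = pos 6 = 'g'
  't' (pos 19) + 18 = pos 11 = 'l'
  'i' (pos 8) + 18 = pos 0 = 'a'
  'z' (pos 25) + 18 = pos 17 = 'r'
Result: glar

glar


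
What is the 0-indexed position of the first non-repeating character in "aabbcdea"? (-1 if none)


Input: aabbcdea
Character frequencies:
  'a': 3
  'b': 2
  'c': 1
  'd': 1
  'e': 1
Scanning left to right for freq == 1:
  Position 0 ('a'): freq=3, skip
  Position 1 ('a'): freq=3, skip
  Position 2 ('b'): freq=2, skip
  Position 3 ('b'): freq=2, skip
  Position 4 ('c'): unique! => answer = 4

4


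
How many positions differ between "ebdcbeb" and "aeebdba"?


Comparing "ebdcbeb" and "aeebdba" position by position:
  Position 0: 'e' vs 'a' => DIFFER
  Position 1: 'b' vs 'e' => DIFFER
  Position 2: 'd' vs 'e' => DIFFER
  Position 3: 'c' vs 'b' => DIFFER
  Position 4: 'b' vs 'd' => DIFFER
  Position 5: 'e' vs 'b' => DIFFER
  Position 6: 'b' vs 'a' => DIFFER
Positions that differ: 7

7


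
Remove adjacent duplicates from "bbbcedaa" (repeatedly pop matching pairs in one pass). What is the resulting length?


Input: bbbcedaa
Stack-based adjacent duplicate removal:
  Read 'b': push. Stack: b
  Read 'b': matches stack top 'b' => pop. Stack: (empty)
  Read 'b': push. Stack: b
  Read 'c': push. Stack: bc
  Read 'e': push. Stack: bce
  Read 'd': push. Stack: bced
  Read 'a': push. Stack: bceda
  Read 'a': matches stack top 'a' => pop. Stack: bced
Final stack: "bced" (length 4)

4


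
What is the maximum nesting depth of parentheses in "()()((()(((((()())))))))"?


Input: "()()((()(((((()())))))))"
Tracking depth:
  Position 0 '(': depth becomes 1
  Position 1 ')': depth becomes 0
  Position 2 '(': depth becomes 1
  Position 3 ')': depth becomes 0
  Position 4 '(': depth becomes 1
  Position 5 '(': depth becomes 2
  Position 6 '(': depth becomes 3
  Position 7 ')': depth becomes 2
  Position 8 '(': depth becomes 3
  Position 9 '(': depth becomes 4
  Position 10 '(': depth becomes 5
  Position 11 '(': depth becomes 6
  Position 12 '(': depth becomes 7
  Position 13 '(': depth becomes 8
  Position 14 ')': depth becomes 7
  Position 15 '(': depth becomes 8
  Position 16 ')': depth becomes 7
  Position 17 ')': depth becomes 6
  Position 18 ')': depth becomes 5
  Position 19 ')': depth becomes 4
  Position 20 ')': depth becomes 3
  Position 21 ')': depth becomes 2
  Position 22 ')': depth becomes 1
  Position 23 ')': depth becomes 0
Maximum depth reached: 8

8


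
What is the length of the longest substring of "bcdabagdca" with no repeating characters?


Input: "bcdabagdca"
Sliding window (track last position of each char):
  Position 0 ('b'): window [0,0] length 1 -- new best
  Position 1 ('c'): window [0,1] length 2 -- new best
  Position 2 ('d'): window [0,2] length 3 -- new best
  Position 3 ('a'): window [0,3] length 4 -- new best
  Position 4 ('b'): repeat (last at 0), move window start to 1
  Position 4 ('b'): window [1,4] length 4
  Position 5 ('a'): repeat (last at 3), move window start to 4
  Position 5 ('a'): window [4,5] length 2
  Position 6 ('g'): window [4,6] length 3
  Position 7 ('d'): window [4,7] length 4
  Position 8 ('c'): window [4,8] length 5 -- new best
  Position 9 ('a'): repeat (last at 5), move window start to 6
  Position 9 ('a'): window [6,9] length 4
Longest substring with no repeats: "bagdc" with length 5

5


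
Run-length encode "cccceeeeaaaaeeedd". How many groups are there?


Input: cccceeeeaaaaeeedd
Scanning for consecutive runs:
  Group 1: 'c' x 4 (positions 0-3)
  Group 2: 'e' x 4 (positions 4-7)
  Group 3: 'a' x 4 (positions 8-11)
  Group 4: 'e' x 3 (positions 12-14)
  Group 5: 'd' x 2 (positions 15-16)
Total groups: 5

5


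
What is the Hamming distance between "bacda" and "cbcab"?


Comparing "bacda" and "cbcab" position by position:
  Position 0: 'b' vs 'c' => differ
  Position 1: 'a' vs 'b' => differ
  Position 2: 'c' vs 'c' => same
  Position 3: 'd' vs 'a' => differ
  Position 4: 'a' vs 'b' => differ
Total differences (Hamming distance): 4

4


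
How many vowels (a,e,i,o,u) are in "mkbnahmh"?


Input: mkbnahmh
Checking each character:
  'm' at position 0: consonant
  'k' at position 1: consonant
  'b' at position 2: consonant
  'n' at position 3: consonant
  'a' at position 4: vowel (running total: 1)
  'h' at position 5: consonant
  'm' at position 6: consonant
  'h' at position 7: consonant
Total vowels: 1

1


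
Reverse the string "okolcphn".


Input: okolcphn
Reading characters right to left:
  Position 7: 'n'
  Position 6: 'h'
  Position 5: 'p'
  Position 4: 'c'
  Position 3: 'l'
  Position 2: 'o'
  Position 1: 'k'
  Position 0: 'o'
Reversed: nhpcloko

nhpcloko


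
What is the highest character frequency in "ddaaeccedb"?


Input: ddaaeccedb
Character counts:
  'a': 2
  'b': 1
  'c': 2
  'd': 3
  'e': 2
Maximum frequency: 3

3


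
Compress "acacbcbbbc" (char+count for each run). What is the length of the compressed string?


Input: acacbcbbbc
Runs:
  'a' x 1 => "a1"
  'c' x 1 => "c1"
  'a' x 1 => "a1"
  'c' x 1 => "c1"
  'b' x 1 => "b1"
  'c' x 1 => "c1"
  'b' x 3 => "b3"
  'c' x 1 => "c1"
Compressed: "a1c1a1c1b1c1b3c1"
Compressed length: 16

16


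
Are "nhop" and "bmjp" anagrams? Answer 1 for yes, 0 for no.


Strings: "nhop", "bmjp"
Sorted first:  hnop
Sorted second: bjmp
Differ at position 0: 'h' vs 'b' => not anagrams

0


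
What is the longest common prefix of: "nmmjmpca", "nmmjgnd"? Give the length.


Words: nmmjmpca, nmmjgnd
  Position 0: all 'n' => match
  Position 1: all 'm' => match
  Position 2: all 'm' => match
  Position 3: all 'j' => match
  Position 4: ('m', 'g') => mismatch, stop
LCP = "nmmj" (length 4)

4


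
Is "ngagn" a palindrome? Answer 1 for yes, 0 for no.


Input: ngagn
Reversed: ngagn
  Compare pos 0 ('n') with pos 4 ('n'): match
  Compare pos 1 ('g') with pos 3 ('g'): match
Result: palindrome

1


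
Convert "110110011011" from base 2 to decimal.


Input: "110110011011" in base 2
Positional expansion:
  Digit '1' (value 1) x 2^11 = 2048
  Digit '1' (value 1) x 2^10 = 1024
  Digit '0' (value 0) x 2^9 = 0
  Digit '1' (value 1) x 2^8 = 256
  Digit '1' (value 1) x 2^7 = 128
  Digit '0' (value 0) x 2^6 = 0
  Digit '0' (value 0) x 2^5 = 0
  Digit '1' (value 1) x 2^4 = 16
  Digit '1' (value 1) x 2^3 = 8
  Digit '0' (value 0) x 2^2 = 0
  Digit '1' (value 1) x 2^1 = 2
  Digit '1' (value 1) x 2^0 = 1
Sum = 3483

3483


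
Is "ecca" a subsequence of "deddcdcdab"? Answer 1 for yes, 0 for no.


Check if "ecca" is a subsequence of "deddcdcdab"
Greedy scan:
  Position 0 ('d'): no match needed
  Position 1 ('e'): matches sub[0] = 'e'
  Position 2 ('d'): no match needed
  Position 3 ('d'): no match needed
  Position 4 ('c'): matches sub[1] = 'c'
  Position 5 ('d'): no match needed
  Position 6 ('c'): matches sub[2] = 'c'
  Position 7 ('d'): no match needed
  Position 8 ('a'): matches sub[3] = 'a'
  Position 9 ('b'): no match needed
All 4 characters matched => is a subsequence

1
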